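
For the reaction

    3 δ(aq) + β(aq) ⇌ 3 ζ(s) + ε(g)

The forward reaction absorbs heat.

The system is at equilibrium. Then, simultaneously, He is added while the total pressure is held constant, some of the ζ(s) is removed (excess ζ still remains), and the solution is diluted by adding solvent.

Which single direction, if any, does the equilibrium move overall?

cannot be determined

Adding inert gas at constant total pressure expands the volume and lowers every reacting partial pressure. With Δn_gas = 1 − 0 = +1, Q moves away from K toward the side with fewer gas moles, so the system shifts toward the side with more gas moles — to the right.
ζ is a pure solid; its activity is 1 regardless of amount, so Q is unaffected — no shift from this change.
Dilution lowers every aqueous concentration by the same factor. Δn_aq = 0 − 4 = -4, so the system shifts toward the side with more dissolved moles — to the left.
The individual effects push in opposite directions; without quantitative information the net direction cannot be determined.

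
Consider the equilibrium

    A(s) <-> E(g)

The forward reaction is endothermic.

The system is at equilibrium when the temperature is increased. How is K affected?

increases

K depends on temperature via the van 't Hoff relation. The forward reaction is endothermic, so raising T increases K.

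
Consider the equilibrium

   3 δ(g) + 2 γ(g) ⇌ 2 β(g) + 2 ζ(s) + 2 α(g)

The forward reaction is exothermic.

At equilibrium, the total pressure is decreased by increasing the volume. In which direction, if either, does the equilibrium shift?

left

Gas moles: reactants 5, products 4 (Δn_gas = -1). Expansion shifts the system toward the side with more moles of gas — to the left.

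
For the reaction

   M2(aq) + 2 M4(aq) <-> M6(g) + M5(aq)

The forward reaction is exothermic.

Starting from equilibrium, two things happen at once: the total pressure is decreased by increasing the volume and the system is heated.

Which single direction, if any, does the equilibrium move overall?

Gas moles: reactants 0, products 1 (Δn_gas = +1). Expansion shifts the system toward the side with more moles of gas — to the right.
The forward reaction is exothermic. Raising T favours the endothermic direction — shift to the left.
The individual effects push in opposite directions; without quantitative information the net direction cannot be determined.

cannot be determined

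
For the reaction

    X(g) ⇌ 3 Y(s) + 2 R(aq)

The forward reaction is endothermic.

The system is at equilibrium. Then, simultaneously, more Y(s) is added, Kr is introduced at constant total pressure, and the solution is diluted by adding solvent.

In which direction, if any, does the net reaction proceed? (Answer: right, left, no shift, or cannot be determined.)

Y is a pure solid; its activity is 1 regardless of amount, so Q is unaffected — no shift from this change.
Adding inert gas at constant total pressure expands the volume and lowers every reacting partial pressure. With Δn_gas = 0 − 1 = -1, Q moves away from K toward the side with fewer gas moles, so the system shifts toward the side with more gas moles — to the left.
Dilution lowers every aqueous concentration by the same factor. Δn_aq = 2 − 0 = +2, so the system shifts toward the side with more dissolved moles — to the right.
The individual effects push in opposite directions; without quantitative information the net direction cannot be determined.

cannot be determined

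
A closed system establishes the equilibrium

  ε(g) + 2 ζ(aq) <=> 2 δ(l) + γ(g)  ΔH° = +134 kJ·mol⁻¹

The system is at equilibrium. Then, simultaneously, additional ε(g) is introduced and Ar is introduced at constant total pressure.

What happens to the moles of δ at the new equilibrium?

increases

Adding ε (g), a reactant, drives the reaction to the right.
Adding inert gas at constant total pressure expands the volume, scaling every reacting partial pressure by the same factor. Δn_gas = 1 − 1 = 0, so Q is unchanged — no shift.
The net shift is to the right. δ is a product, so its amount increases.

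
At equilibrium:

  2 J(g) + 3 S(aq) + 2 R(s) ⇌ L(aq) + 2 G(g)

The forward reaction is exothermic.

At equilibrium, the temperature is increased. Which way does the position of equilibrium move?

left

The forward reaction is exothermic. Raising T favours the endothermic direction — shift to the left.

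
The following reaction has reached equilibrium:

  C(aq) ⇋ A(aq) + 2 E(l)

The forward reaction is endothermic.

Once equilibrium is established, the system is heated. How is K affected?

K depends on temperature via the van 't Hoff relation. The forward reaction is endothermic, so raising T increases K.

increases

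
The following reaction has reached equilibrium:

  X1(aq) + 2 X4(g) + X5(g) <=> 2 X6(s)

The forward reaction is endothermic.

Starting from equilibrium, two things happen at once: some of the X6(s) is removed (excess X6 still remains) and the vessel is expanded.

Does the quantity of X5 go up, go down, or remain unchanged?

X6 is a pure solid; its activity is 1 regardless of amount, so Q is unaffected — no shift from this change.
Gas moles: reactants 3, products 0 (Δn_gas = -3). Expansion shifts the system toward the side with more moles of gas — to the left.
The net shift is to the left. X5 is a reactant, so its amount increases.

increases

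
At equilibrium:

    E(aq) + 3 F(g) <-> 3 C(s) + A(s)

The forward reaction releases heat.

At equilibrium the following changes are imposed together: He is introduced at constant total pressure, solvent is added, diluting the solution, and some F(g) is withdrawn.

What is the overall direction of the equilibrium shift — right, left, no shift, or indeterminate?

left

Adding inert gas at constant total pressure expands the volume and lowers every reacting partial pressure. With Δn_gas = 0 − 3 = -3, Q moves away from K toward the side with fewer gas moles, so the system shifts toward the side with more gas moles — to the left.
Dilution lowers every aqueous concentration by the same factor. Δn_aq = 0 − 1 = -1, so the system shifts toward the side with more dissolved moles — to the left.
Removing F (g), a reactant, drives the reaction to the left.
All effects act in the same direction — net shift to the left.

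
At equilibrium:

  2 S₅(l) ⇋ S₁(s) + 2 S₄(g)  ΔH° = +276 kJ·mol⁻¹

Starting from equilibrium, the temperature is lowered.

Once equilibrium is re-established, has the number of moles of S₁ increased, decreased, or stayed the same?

The forward reaction is endothermic. Lowering T favours the exothermic direction — shift to the left.
The net shift is to the left. S₁ is a product, so its amount decreases.

decreases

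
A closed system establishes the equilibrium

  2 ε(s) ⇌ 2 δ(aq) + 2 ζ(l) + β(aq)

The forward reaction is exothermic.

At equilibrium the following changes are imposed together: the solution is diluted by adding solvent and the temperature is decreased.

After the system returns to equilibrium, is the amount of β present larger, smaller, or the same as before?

Dilution lowers every aqueous concentration by the same factor. Δn_aq = 3 − 0 = +3, so the system shifts toward the side with more dissolved moles — to the right.
The forward reaction is exothermic. Lowering T favours the exothermic direction — shift to the right.
The net shift is to the right. β is a product, so its amount increases.

increases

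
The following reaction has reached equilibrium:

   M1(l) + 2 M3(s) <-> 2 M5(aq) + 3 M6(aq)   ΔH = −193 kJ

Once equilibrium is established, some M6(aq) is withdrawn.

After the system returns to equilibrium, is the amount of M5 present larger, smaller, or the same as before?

Removing M6 (aq), a product, drives the reaction to the right.
The net shift is to the right. M5 is a product, so its amount increases.

increases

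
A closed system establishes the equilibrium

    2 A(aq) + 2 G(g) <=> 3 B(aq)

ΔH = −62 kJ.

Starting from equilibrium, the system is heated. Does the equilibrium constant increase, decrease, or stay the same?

K depends on temperature via the van 't Hoff relation. The forward reaction is exothermic, so raising T decreases K.

decreases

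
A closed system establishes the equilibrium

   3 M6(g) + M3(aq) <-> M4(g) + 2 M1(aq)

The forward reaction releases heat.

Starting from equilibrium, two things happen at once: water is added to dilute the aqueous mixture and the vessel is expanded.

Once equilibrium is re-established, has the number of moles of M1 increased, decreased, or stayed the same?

Dilution lowers every aqueous concentration by the same factor. Δn_aq = 2 − 1 = +1, so the system shifts toward the side with more dissolved moles — to the right.
Gas moles: reactants 3, products 1 (Δn_gas = -2). Expansion shifts the system toward the side with more moles of gas — to the left.
The two effects oppose each other, so the net shift — and hence the change in M1 — cannot be determined from the given information.

cannot be determined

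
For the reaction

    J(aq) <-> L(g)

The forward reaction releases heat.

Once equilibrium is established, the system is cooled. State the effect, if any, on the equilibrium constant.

K depends on temperature via the van 't Hoff relation. The forward reaction is exothermic, so lowering T increases K.

increases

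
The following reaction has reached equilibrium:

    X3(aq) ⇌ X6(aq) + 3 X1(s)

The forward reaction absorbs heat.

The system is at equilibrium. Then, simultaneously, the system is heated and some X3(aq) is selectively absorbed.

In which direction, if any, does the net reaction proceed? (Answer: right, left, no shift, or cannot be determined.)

The forward reaction is endothermic. Raising T favours the endothermic direction — shift to the right.
Removing X3 (aq), a reactant, drives the reaction to the left.
The individual effects push in opposite directions; without quantitative information the net direction cannot be determined.

cannot be determined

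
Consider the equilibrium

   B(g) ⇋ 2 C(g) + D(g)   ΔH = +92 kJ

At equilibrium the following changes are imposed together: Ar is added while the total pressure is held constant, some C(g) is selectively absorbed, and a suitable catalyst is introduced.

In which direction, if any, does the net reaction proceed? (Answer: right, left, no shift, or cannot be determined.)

Adding inert gas at constant total pressure expands the volume and lowers every reacting partial pressure. With Δn_gas = 3 − 1 = +2, Q moves away from K toward the side with fewer gas moles, so the system shifts toward the side with more gas moles — to the right.
Removing C (g), a product, drives the reaction to the right.
A catalyst speeds both forward and reverse rates equally; it changes neither Q nor K — no shift from this change.
Only the nonzero effect(s) matter; the net shift is to the right.

right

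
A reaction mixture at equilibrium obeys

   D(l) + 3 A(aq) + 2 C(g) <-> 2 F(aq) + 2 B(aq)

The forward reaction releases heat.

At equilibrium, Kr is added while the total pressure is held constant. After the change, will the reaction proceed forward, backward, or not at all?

Adding inert gas at constant total pressure expands the volume and lowers every reacting partial pressure. With Δn_gas = 0 − 2 = -2, Q moves away from K toward the side with fewer gas moles, so the system shifts toward the side with more gas moles — to the left.

left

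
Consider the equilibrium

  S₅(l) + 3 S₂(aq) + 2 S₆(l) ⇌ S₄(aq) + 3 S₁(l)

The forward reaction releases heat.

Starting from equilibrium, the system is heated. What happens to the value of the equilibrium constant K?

K depends on temperature via the van 't Hoff relation. The forward reaction is exothermic, so raising T decreases K.

decreases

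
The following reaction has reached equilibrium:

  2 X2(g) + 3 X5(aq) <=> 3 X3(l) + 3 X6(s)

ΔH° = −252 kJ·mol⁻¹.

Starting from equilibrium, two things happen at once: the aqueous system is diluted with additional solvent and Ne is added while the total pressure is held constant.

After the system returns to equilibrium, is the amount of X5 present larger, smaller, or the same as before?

increases

Dilution lowers every aqueous concentration by the same factor. Δn_aq = 0 − 3 = -3, so the system shifts toward the side with more dissolved moles — to the left.
Adding inert gas at constant total pressure expands the volume and lowers every reacting partial pressure. With Δn_gas = 0 − 2 = -2, Q moves away from K toward the side with fewer gas moles, so the system shifts toward the side with more gas moles — to the left.
The net shift is to the left. X5 is a reactant, so its amount increases.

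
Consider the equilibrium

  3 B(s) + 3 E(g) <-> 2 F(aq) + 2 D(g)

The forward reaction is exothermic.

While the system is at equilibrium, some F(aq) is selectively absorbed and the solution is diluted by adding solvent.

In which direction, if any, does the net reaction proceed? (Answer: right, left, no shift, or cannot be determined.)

Removing F (aq), a product, drives the reaction to the right.
Dilution lowers every aqueous concentration by the same factor. Δn_aq = 2 − 0 = +2, so the system shifts toward the side with more dissolved moles — to the right.
All effects act in the same direction — net shift to the right.

right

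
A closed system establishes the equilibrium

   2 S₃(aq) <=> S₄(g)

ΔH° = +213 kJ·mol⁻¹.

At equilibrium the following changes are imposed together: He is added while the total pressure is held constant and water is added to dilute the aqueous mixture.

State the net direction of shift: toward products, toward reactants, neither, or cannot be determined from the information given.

cannot be determined

Adding inert gas at constant total pressure expands the volume and lowers every reacting partial pressure. With Δn_gas = 1 − 0 = +1, Q moves away from K toward the side with fewer gas moles, so the system shifts toward the side with more gas moles — to the right.
Dilution lowers every aqueous concentration by the same factor. Δn_aq = 0 − 2 = -2, so the system shifts toward the side with more dissolved moles — to the left.
The individual effects push in opposite directions; without quantitative information the net direction cannot be determined.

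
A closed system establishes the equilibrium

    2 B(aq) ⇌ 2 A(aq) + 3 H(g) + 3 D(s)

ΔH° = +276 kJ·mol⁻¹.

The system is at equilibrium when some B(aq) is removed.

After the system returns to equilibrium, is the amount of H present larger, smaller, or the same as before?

decreases

Removing B (aq), a reactant, drives the reaction to the left.
The net shift is to the left. H is a product, so its amount decreases.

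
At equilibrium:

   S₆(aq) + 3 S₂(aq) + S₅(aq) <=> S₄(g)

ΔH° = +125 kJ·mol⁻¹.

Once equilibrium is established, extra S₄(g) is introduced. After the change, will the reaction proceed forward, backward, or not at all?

Adding S₄ (g), a product, drives the reaction to the left.

left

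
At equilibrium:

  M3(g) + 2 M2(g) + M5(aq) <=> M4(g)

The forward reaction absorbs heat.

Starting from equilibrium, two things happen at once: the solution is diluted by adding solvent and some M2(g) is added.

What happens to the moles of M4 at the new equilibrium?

Dilution lowers every aqueous concentration by the same factor. Δn_aq = 0 − 1 = -1, so the system shifts toward the side with more dissolved moles — to the left.
Adding M2 (g), a reactant, drives the reaction to the right.
The two effects oppose each other, so the net shift — and hence the change in M4 — cannot be determined from the given information.

cannot be determined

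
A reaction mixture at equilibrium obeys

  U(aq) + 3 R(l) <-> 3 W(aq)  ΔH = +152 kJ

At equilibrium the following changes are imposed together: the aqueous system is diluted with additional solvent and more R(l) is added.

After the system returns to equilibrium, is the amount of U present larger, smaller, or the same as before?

decreases

Dilution lowers every aqueous concentration by the same factor. Δn_aq = 3 − 1 = +2, so the system shifts toward the side with more dissolved moles — to the right.
R is a pure liquid; its activity is 1 regardless of amount, so Q is unaffected — no shift from this change.
The net shift is to the right. U is a reactant, so its amount decreases.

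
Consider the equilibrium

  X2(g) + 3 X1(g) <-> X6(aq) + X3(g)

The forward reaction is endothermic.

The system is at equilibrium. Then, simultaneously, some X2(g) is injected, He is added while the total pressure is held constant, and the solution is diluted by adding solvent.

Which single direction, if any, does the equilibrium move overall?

cannot be determined

Adding X2 (g), a reactant, drives the reaction to the right.
Adding inert gas at constant total pressure expands the volume and lowers every reacting partial pressure. With Δn_gas = 1 − 4 = -3, Q moves away from K toward the side with fewer gas moles, so the system shifts toward the side with more gas moles — to the left.
Dilution lowers every aqueous concentration by the same factor. Δn_aq = 1 − 0 = +1, so the system shifts toward the side with more dissolved moles — to the right.
The individual effects push in opposite directions; without quantitative information the net direction cannot be determined.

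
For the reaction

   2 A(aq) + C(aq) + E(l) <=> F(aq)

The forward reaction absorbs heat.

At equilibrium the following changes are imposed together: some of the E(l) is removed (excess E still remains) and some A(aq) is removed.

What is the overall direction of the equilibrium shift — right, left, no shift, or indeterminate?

E is a pure liquid; its activity is 1 regardless of amount, so Q is unaffected — no shift from this change.
Removing A (aq), a reactant, drives the reaction to the left.
Only the nonzero effect(s) matter; the net shift is to the left.

left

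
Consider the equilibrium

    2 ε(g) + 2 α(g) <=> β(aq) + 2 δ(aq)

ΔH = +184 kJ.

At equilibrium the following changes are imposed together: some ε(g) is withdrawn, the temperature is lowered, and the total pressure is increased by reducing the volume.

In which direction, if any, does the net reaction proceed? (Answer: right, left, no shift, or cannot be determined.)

Removing ε (g), a reactant, drives the reaction to the left.
The forward reaction is endothermic. Lowering T favours the exothermic direction — shift to the left.
Gas moles: reactants 4, products 0 (Δn_gas = -4). Compression shifts the system toward the side with fewer moles of gas — to the right.
The individual effects push in opposite directions; without quantitative information the net direction cannot be determined.

cannot be determined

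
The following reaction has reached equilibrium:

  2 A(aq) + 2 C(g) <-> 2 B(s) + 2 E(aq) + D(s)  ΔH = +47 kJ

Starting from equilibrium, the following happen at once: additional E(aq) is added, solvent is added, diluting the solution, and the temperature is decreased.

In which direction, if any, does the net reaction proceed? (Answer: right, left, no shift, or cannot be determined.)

Adding E (aq), a product, drives the reaction to the left.
Dilution scales every aqueous concentration by the same factor. Δn_aq = 2 − 2 = 0, so Q is unchanged — no shift.
The forward reaction is endothermic. Lowering T favours the exothermic direction — shift to the left.
Only the nonzero effect(s) matter; the net shift is to the left.

left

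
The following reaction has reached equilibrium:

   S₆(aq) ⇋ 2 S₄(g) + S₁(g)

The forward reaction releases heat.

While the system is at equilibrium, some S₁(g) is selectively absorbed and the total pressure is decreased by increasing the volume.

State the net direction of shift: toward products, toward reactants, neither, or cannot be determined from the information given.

Removing S₁ (g), a product, drives the reaction to the right.
Gas moles: reactants 0, products 3 (Δn_gas = +3). Expansion shifts the system toward the side with more moles of gas — to the right.
All effects act in the same direction — net shift to the right.

right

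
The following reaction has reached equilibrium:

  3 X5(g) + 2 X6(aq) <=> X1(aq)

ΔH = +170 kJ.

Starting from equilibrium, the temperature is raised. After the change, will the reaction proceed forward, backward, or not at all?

The forward reaction is endothermic. Raising T favours the endothermic direction — shift to the right.

right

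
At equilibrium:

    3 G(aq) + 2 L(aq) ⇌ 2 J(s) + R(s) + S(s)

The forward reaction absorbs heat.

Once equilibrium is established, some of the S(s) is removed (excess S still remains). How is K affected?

unchanged

The equilibrium constant depends only on temperature. This perturbation changes neither the position of equilibrium nor K.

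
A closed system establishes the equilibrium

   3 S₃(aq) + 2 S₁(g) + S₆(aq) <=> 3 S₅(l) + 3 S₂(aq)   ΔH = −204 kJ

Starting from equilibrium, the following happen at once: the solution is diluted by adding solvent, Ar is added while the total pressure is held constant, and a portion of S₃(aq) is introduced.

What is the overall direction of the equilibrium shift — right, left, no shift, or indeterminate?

cannot be determined

Dilution lowers every aqueous concentration by the same factor. Δn_aq = 3 − 4 = -1, so the system shifts toward the side with more dissolved moles — to the left.
Adding inert gas at constant total pressure expands the volume and lowers every reacting partial pressure. With Δn_gas = 0 − 2 = -2, Q moves away from K toward the side with fewer gas moles, so the system shifts toward the side with more gas moles — to the left.
Adding S₃ (aq), a reactant, drives the reaction to the right.
The individual effects push in opposite directions; without quantitative information the net direction cannot be determined.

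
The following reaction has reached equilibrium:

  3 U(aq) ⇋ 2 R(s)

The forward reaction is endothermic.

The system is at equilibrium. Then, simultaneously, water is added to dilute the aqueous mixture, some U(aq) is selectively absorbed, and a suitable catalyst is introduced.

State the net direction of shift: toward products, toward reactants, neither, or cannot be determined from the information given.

left

Dilution lowers every aqueous concentration by the same factor. Δn_aq = 0 − 3 = -3, so the system shifts toward the side with more dissolved moles — to the left.
Removing U (aq), a reactant, drives the reaction to the left.
A catalyst speeds both forward and reverse rates equally; it changes neither Q nor K — no shift from this change.
Only the nonzero effect(s) matter; the net shift is to the left.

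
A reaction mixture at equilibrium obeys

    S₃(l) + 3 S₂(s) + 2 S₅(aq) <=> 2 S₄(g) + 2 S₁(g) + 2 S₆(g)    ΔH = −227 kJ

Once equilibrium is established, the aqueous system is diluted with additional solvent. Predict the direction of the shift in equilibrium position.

Dilution lowers every aqueous concentration by the same factor. Δn_aq = 0 − 2 = -2, so the system shifts toward the side with more dissolved moles — to the left.

left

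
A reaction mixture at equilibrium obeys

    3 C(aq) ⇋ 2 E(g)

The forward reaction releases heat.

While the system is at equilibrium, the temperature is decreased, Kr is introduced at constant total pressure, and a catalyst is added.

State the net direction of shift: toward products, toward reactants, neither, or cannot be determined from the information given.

The forward reaction is exothermic. Lowering T favours the exothermic direction — shift to the right.
Adding inert gas at constant total pressure expands the volume and lowers every reacting partial pressure. With Δn_gas = 2 − 0 = +2, Q moves away from K toward the side with fewer gas moles, so the system shifts toward the side with more gas moles — to the right.
A catalyst speeds both forward and reverse rates equally; it changes neither Q nor K — no shift from this change.
Only the nonzero effect(s) matter; the net shift is to the right.

right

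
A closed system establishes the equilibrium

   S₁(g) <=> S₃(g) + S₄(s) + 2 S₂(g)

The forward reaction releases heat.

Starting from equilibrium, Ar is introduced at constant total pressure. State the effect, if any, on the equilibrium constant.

unchanged

The equilibrium constant depends only on temperature. This perturbation may move the position of equilibrium, but since T is unchanged, K itself is unchanged.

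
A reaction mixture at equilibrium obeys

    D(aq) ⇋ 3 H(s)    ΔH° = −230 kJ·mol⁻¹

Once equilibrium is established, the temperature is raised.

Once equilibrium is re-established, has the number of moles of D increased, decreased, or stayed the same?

The forward reaction is exothermic. Raising T favours the endothermic direction — shift to the left.
The net shift is to the left. D is a reactant, so its amount increases.

increases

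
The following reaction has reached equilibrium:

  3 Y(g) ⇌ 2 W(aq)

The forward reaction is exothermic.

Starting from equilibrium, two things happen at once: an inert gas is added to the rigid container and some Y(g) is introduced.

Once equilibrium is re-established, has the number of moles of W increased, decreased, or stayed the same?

increases

At constant volume, adding an inert gas leaves every reacting species' partial pressure unchanged, so Q is unchanged — no shift from this change.
Adding Y (g), a reactant, drives the reaction to the right.
The net shift is to the right. W is a product, so its amount increases.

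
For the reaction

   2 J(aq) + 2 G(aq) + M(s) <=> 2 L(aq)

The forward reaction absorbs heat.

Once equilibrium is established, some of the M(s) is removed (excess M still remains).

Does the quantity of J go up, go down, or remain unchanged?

M is a pure solid; its activity is 1 regardless of amount, so Q is unaffected — no shift from this change.
No net shift occurs, so the amount of J is unchanged.

unchanged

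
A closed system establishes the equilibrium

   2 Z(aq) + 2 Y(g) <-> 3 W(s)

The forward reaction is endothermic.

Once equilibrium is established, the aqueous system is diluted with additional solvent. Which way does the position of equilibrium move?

left

Dilution lowers every aqueous concentration by the same factor. Δn_aq = 0 − 2 = -2, so the system shifts toward the side with more dissolved moles — to the left.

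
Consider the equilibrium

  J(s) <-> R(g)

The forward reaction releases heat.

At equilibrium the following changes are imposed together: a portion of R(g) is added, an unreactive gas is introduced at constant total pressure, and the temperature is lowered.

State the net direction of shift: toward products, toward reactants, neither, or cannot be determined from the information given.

cannot be determined

Adding R (g), a product, drives the reaction to the left.
Adding inert gas at constant total pressure expands the volume and lowers every reacting partial pressure. With Δn_gas = 1 − 0 = +1, Q moves away from K toward the side with fewer gas moles, so the system shifts toward the side with more gas moles — to the right.
The forward reaction is exothermic. Lowering T favours the exothermic direction — shift to the right.
The individual effects push in opposite directions; without quantitative information the net direction cannot be determined.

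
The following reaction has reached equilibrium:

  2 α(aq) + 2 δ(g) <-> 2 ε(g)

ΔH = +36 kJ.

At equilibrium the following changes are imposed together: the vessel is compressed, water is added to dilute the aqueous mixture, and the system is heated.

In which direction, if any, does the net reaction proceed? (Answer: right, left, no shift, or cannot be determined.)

cannot be determined

Gas moles: reactants 2, products 2. Δn_gas = 0, so a volume change leaves Q equal to K — no shift from this change.
Dilution lowers every aqueous concentration by the same factor. Δn_aq = 0 − 2 = -2, so the system shifts toward the side with more dissolved moles — to the left.
The forward reaction is endothermic. Raising T favours the endothermic direction — shift to the right.
The individual effects push in opposite directions; without quantitative information the net direction cannot be determined.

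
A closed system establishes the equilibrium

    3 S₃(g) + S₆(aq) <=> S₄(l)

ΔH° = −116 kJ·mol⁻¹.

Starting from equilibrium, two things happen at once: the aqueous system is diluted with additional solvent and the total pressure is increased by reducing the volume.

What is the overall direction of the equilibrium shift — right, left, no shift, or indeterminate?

Dilution lowers every aqueous concentration by the same factor. Δn_aq = 0 − 1 = -1, so the system shifts toward the side with more dissolved moles — to the left.
Gas moles: reactants 3, products 0 (Δn_gas = -3). Compression shifts the system toward the side with fewer moles of gas — to the right.
The individual effects push in opposite directions; without quantitative information the net direction cannot be determined.

cannot be determined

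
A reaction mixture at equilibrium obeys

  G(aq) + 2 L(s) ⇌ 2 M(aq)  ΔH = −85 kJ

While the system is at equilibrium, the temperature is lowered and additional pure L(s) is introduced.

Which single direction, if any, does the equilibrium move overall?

right

The forward reaction is exothermic. Lowering T favours the exothermic direction — shift to the right.
L is a pure solid; its activity is 1 regardless of amount, so Q is unaffected — no shift from this change.
Only the nonzero effect(s) matter; the net shift is to the right.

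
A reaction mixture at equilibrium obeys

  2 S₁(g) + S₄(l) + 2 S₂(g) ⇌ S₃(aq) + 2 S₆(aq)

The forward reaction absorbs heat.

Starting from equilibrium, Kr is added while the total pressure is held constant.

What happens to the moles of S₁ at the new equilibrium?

increases

Adding inert gas at constant total pressure expands the volume and lowers every reacting partial pressure. With Δn_gas = 0 − 4 = -4, Q moves away from K toward the side with fewer gas moles, so the system shifts toward the side with more gas moles — to the left.
The net shift is to the left. S₁ is a reactant, so its amount increases.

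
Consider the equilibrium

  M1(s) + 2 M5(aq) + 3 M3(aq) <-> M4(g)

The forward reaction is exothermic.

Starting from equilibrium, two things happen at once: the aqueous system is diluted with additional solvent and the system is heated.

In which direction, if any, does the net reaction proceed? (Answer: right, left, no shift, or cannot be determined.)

left

Dilution lowers every aqueous concentration by the same factor. Δn_aq = 0 − 5 = -5, so the system shifts toward the side with more dissolved moles — to the left.
The forward reaction is exothermic. Raising T favours the endothermic direction — shift to the left.
All effects act in the same direction — net shift to the left.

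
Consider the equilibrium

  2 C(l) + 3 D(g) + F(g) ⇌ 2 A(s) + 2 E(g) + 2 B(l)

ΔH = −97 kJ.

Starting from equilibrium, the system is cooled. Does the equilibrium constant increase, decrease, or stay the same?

increases

K depends on temperature via the van 't Hoff relation. The forward reaction is exothermic, so lowering T increases K.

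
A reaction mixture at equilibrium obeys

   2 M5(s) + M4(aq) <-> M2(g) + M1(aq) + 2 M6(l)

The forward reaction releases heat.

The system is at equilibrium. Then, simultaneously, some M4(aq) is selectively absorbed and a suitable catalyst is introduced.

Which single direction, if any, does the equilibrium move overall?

left

Removing M4 (aq), a reactant, drives the reaction to the left.
A catalyst speeds both forward and reverse rates equally; it changes neither Q nor K — no shift from this change.
Only the nonzero effect(s) matter; the net shift is to the left.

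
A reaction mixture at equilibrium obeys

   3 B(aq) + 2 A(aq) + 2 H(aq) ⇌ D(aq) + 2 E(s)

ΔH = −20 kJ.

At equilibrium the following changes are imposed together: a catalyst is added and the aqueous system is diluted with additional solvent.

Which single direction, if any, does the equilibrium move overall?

left

A catalyst speeds both forward and reverse rates equally; it changes neither Q nor K — no shift from this change.
Dilution lowers every aqueous concentration by the same factor. Δn_aq = 1 − 7 = -6, so the system shifts toward the side with more dissolved moles — to the left.
Only the nonzero effect(s) matter; the net shift is to the left.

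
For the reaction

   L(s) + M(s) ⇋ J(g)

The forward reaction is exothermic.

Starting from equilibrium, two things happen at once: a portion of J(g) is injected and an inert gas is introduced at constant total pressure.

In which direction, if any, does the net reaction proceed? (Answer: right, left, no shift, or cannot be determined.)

Adding J (g), a product, drives the reaction to the left.
Adding inert gas at constant total pressure expands the volume and lowers every reacting partial pressure. With Δn_gas = 1 − 0 = +1, Q moves away from K toward the side with fewer gas moles, so the system shifts toward the side with more gas moles — to the right.
The individual effects push in opposite directions; without quantitative information the net direction cannot be determined.

cannot be determined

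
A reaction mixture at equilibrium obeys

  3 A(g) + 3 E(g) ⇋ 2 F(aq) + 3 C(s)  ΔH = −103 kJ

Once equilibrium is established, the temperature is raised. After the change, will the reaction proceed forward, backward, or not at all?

The forward reaction is exothermic. Raising T favours the endothermic direction — shift to the left.

left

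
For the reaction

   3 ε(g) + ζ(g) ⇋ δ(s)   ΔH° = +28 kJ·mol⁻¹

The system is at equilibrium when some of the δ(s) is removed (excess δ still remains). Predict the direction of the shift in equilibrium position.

no shift

δ is a pure solid; its activity is 1 regardless of amount, so Q is unaffected — no shift from this change.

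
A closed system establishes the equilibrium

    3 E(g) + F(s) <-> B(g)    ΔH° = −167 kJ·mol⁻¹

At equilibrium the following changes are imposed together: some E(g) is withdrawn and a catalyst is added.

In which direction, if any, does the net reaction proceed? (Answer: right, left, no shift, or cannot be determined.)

Removing E (g), a reactant, drives the reaction to the left.
A catalyst speeds both forward and reverse rates equally; it changes neither Q nor K — no shift from this change.
Only the nonzero effect(s) matter; the net shift is to the left.

left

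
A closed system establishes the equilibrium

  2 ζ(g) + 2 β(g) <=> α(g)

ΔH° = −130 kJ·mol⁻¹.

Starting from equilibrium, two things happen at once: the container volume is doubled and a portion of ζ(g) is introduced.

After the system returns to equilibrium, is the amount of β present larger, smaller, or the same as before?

Gas moles: reactants 4, products 1 (Δn_gas = -3). Expansion shifts the system toward the side with more moles of gas — to the left.
Adding ζ (g), a reactant, drives the reaction to the right.
The two effects oppose each other, so the net shift — and hence the change in β — cannot be determined from the given information.

cannot be determined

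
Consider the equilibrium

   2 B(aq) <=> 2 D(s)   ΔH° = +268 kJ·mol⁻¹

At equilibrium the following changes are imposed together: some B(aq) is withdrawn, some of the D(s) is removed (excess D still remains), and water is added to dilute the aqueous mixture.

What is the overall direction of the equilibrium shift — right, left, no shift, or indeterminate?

left

Removing B (aq), a reactant, drives the reaction to the left.
D is a pure solid; its activity is 1 regardless of amount, so Q is unaffected — no shift from this change.
Dilution lowers every aqueous concentration by the same factor. Δn_aq = 0 − 2 = -2, so the system shifts toward the side with more dissolved moles — to the left.
Only the nonzero effect(s) matter; the net shift is to the left.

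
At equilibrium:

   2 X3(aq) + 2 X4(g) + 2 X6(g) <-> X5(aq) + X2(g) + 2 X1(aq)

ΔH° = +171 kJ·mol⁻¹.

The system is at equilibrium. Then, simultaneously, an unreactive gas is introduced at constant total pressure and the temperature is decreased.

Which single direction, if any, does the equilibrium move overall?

left

Adding inert gas at constant total pressure expands the volume and lowers every reacting partial pressure. With Δn_gas = 1 − 4 = -3, Q moves away from K toward the side with fewer gas moles, so the system shifts toward the side with more gas moles — to the left.
The forward reaction is endothermic. Lowering T favours the exothermic direction — shift to the left.
All effects act in the same direction — net shift to the left.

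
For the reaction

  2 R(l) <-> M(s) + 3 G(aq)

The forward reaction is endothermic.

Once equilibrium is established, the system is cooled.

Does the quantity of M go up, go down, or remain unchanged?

decreases

The forward reaction is endothermic. Lowering T favours the exothermic direction — shift to the left.
The net shift is to the left. M is a product, so its amount decreases.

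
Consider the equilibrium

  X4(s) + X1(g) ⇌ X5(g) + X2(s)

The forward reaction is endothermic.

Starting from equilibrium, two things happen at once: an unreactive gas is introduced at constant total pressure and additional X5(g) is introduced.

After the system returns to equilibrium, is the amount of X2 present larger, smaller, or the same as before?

Adding inert gas at constant total pressure expands the volume, scaling every reacting partial pressure by the same factor. Δn_gas = 1 − 1 = 0, so Q is unchanged — no shift.
Adding X5 (g), a product, drives the reaction to the left.
The net shift is to the left. X2 is a product, so its amount decreases.

decreases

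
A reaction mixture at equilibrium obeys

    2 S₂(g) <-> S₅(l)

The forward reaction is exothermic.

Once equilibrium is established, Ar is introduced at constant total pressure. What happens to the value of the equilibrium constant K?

unchanged

The equilibrium constant depends only on temperature. This perturbation may move the position of equilibrium, but since T is unchanged, K itself is unchanged.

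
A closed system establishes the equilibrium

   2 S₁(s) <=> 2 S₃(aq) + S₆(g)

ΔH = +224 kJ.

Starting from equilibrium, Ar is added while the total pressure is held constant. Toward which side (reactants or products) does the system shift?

Adding inert gas at constant total pressure expands the volume and lowers every reacting partial pressure. With Δn_gas = 1 − 0 = +1, Q moves away from K toward the side with fewer gas moles, so the system shifts toward the side with more gas moles — to the right.

right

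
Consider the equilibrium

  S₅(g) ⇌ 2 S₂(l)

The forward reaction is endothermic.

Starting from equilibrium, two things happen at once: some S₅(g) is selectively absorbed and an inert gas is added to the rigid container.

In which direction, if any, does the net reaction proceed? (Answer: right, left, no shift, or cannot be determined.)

Removing S₅ (g), a reactant, drives the reaction to the left.
At constant volume, adding an inert gas leaves every reacting species' partial pressure unchanged, so Q is unchanged — no shift from this change.
Only the nonzero effect(s) matter; the net shift is to the left.

left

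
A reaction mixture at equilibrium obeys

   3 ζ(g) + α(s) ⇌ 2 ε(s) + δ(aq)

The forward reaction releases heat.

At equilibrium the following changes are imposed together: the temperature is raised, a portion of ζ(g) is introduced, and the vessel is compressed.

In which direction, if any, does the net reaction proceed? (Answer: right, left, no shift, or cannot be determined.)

cannot be determined

The forward reaction is exothermic. Raising T favours the endothermic direction — shift to the left.
Adding ζ (g), a reactant, drives the reaction to the right.
Gas moles: reactants 3, products 0 (Δn_gas = -3). Compression shifts the system toward the side with fewer moles of gas — to the right.
The individual effects push in opposite directions; without quantitative information the net direction cannot be determined.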